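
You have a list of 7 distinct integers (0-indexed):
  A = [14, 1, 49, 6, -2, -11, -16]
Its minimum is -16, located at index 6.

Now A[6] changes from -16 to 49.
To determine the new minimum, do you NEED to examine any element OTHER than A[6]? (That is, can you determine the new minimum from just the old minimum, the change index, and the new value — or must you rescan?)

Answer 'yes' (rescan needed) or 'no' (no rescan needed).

Answer: yes

Derivation:
Old min = -16 at index 6
Change at index 6: -16 -> 49
Index 6 WAS the min and new value 49 > old min -16. Must rescan other elements to find the new min.
Needs rescan: yes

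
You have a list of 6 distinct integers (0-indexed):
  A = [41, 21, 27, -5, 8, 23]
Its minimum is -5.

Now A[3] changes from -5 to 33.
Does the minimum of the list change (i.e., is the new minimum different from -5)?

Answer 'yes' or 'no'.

Old min = -5
Change: A[3] -5 -> 33
Changed element was the min; new min must be rechecked.
New min = 8; changed? yes

Answer: yes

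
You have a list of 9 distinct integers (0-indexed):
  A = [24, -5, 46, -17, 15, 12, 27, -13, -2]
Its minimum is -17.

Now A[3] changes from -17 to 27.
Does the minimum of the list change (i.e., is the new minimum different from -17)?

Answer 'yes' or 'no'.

Old min = -17
Change: A[3] -17 -> 27
Changed element was the min; new min must be rechecked.
New min = -13; changed? yes

Answer: yes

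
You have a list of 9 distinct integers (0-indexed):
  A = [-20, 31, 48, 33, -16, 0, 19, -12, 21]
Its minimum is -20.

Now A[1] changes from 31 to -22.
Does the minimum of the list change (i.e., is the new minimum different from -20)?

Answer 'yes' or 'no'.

Old min = -20
Change: A[1] 31 -> -22
Changed element was NOT the min; min changes only if -22 < -20.
New min = -22; changed? yes

Answer: yes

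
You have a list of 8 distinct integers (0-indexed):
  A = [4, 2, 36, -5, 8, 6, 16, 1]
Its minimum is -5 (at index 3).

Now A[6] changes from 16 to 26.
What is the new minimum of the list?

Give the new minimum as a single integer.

Answer: -5

Derivation:
Old min = -5 (at index 3)
Change: A[6] 16 -> 26
Changed element was NOT the old min.
  New min = min(old_min, new_val) = min(-5, 26) = -5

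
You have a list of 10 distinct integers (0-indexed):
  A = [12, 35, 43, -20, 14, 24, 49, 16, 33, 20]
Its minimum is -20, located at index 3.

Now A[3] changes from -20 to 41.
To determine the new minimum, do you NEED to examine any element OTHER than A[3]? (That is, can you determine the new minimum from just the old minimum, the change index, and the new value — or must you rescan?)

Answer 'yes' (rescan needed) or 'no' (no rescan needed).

Old min = -20 at index 3
Change at index 3: -20 -> 41
Index 3 WAS the min and new value 41 > old min -20. Must rescan other elements to find the new min.
Needs rescan: yes

Answer: yes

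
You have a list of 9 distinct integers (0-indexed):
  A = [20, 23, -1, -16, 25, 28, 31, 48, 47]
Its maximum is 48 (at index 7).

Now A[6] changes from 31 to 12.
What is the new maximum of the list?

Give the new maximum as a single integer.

Answer: 48

Derivation:
Old max = 48 (at index 7)
Change: A[6] 31 -> 12
Changed element was NOT the old max.
  New max = max(old_max, new_val) = max(48, 12) = 48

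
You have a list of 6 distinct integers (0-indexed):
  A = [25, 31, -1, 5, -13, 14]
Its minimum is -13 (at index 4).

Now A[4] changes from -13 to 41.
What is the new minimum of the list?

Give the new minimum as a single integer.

Answer: -1

Derivation:
Old min = -13 (at index 4)
Change: A[4] -13 -> 41
Changed element WAS the min. Need to check: is 41 still <= all others?
  Min of remaining elements: -1
  New min = min(41, -1) = -1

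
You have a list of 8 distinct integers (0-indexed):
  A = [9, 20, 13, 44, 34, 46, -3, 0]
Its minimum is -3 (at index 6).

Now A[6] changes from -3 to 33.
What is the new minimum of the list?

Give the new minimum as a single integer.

Old min = -3 (at index 6)
Change: A[6] -3 -> 33
Changed element WAS the min. Need to check: is 33 still <= all others?
  Min of remaining elements: 0
  New min = min(33, 0) = 0

Answer: 0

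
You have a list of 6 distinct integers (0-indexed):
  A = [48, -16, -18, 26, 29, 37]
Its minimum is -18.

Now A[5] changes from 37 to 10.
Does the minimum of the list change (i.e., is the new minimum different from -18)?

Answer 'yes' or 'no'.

Old min = -18
Change: A[5] 37 -> 10
Changed element was NOT the min; min changes only if 10 < -18.
New min = -18; changed? no

Answer: no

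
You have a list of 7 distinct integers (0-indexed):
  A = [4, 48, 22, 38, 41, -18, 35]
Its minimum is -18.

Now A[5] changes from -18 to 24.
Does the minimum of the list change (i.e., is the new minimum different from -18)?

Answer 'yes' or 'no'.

Answer: yes

Derivation:
Old min = -18
Change: A[5] -18 -> 24
Changed element was the min; new min must be rechecked.
New min = 4; changed? yes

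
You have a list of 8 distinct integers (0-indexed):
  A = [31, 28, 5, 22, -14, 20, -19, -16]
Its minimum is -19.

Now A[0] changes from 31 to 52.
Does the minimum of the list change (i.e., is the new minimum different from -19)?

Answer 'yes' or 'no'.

Old min = -19
Change: A[0] 31 -> 52
Changed element was NOT the min; min changes only if 52 < -19.
New min = -19; changed? no

Answer: no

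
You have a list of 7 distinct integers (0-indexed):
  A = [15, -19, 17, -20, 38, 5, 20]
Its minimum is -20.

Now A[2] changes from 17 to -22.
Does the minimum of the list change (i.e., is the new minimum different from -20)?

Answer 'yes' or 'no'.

Answer: yes

Derivation:
Old min = -20
Change: A[2] 17 -> -22
Changed element was NOT the min; min changes only if -22 < -20.
New min = -22; changed? yes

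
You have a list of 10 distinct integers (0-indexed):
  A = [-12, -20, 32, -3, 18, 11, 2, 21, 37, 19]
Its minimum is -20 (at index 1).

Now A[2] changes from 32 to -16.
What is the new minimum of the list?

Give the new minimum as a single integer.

Answer: -20

Derivation:
Old min = -20 (at index 1)
Change: A[2] 32 -> -16
Changed element was NOT the old min.
  New min = min(old_min, new_val) = min(-20, -16) = -20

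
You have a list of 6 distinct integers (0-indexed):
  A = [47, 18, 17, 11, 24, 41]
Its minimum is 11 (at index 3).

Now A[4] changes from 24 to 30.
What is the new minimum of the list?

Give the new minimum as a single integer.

Old min = 11 (at index 3)
Change: A[4] 24 -> 30
Changed element was NOT the old min.
  New min = min(old_min, new_val) = min(11, 30) = 11

Answer: 11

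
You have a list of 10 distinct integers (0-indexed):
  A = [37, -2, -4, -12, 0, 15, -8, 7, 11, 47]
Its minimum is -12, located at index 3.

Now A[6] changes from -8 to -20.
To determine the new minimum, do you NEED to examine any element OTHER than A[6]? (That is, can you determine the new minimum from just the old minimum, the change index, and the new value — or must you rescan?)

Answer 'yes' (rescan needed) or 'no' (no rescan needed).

Old min = -12 at index 3
Change at index 6: -8 -> -20
Index 6 was NOT the min. New min = min(-12, -20). No rescan of other elements needed.
Needs rescan: no

Answer: no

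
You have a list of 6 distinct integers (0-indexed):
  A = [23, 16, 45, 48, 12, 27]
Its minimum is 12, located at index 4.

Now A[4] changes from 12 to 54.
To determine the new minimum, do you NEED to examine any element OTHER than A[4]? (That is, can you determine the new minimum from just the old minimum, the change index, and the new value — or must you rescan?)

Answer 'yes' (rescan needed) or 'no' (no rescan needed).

Old min = 12 at index 4
Change at index 4: 12 -> 54
Index 4 WAS the min and new value 54 > old min 12. Must rescan other elements to find the new min.
Needs rescan: yes

Answer: yes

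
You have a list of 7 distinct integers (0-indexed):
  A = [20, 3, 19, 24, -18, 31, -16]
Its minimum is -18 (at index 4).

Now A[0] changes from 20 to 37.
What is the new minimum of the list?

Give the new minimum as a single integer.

Answer: -18

Derivation:
Old min = -18 (at index 4)
Change: A[0] 20 -> 37
Changed element was NOT the old min.
  New min = min(old_min, new_val) = min(-18, 37) = -18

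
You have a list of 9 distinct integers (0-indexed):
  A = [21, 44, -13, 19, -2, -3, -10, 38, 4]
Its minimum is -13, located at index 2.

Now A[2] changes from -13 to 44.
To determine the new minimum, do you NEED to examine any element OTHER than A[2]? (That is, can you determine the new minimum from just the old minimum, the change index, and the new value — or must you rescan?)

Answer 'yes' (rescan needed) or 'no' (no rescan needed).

Old min = -13 at index 2
Change at index 2: -13 -> 44
Index 2 WAS the min and new value 44 > old min -13. Must rescan other elements to find the new min.
Needs rescan: yes

Answer: yes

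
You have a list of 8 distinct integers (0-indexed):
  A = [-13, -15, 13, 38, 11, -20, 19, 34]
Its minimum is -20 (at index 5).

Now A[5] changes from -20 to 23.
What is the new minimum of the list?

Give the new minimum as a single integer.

Answer: -15

Derivation:
Old min = -20 (at index 5)
Change: A[5] -20 -> 23
Changed element WAS the min. Need to check: is 23 still <= all others?
  Min of remaining elements: -15
  New min = min(23, -15) = -15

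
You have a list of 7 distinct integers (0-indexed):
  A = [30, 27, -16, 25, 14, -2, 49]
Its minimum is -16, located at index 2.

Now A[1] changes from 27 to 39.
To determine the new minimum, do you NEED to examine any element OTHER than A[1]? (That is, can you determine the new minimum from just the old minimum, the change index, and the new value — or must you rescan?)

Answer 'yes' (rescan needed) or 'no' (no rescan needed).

Answer: no

Derivation:
Old min = -16 at index 2
Change at index 1: 27 -> 39
Index 1 was NOT the min. New min = min(-16, 39). No rescan of other elements needed.
Needs rescan: no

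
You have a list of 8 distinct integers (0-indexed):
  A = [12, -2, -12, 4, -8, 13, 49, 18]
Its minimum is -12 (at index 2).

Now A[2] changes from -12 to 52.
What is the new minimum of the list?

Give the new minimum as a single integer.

Answer: -8

Derivation:
Old min = -12 (at index 2)
Change: A[2] -12 -> 52
Changed element WAS the min. Need to check: is 52 still <= all others?
  Min of remaining elements: -8
  New min = min(52, -8) = -8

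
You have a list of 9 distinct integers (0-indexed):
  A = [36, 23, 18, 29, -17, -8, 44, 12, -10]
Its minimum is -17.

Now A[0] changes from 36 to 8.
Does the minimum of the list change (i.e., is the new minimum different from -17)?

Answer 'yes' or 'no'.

Answer: no

Derivation:
Old min = -17
Change: A[0] 36 -> 8
Changed element was NOT the min; min changes only if 8 < -17.
New min = -17; changed? no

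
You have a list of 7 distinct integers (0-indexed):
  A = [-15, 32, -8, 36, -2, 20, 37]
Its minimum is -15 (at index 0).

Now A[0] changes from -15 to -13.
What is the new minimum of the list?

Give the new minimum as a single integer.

Old min = -15 (at index 0)
Change: A[0] -15 -> -13
Changed element WAS the min. Need to check: is -13 still <= all others?
  Min of remaining elements: -8
  New min = min(-13, -8) = -13

Answer: -13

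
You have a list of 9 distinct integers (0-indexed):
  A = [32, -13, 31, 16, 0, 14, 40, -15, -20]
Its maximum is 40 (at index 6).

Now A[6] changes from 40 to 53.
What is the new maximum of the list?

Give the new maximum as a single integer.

Answer: 53

Derivation:
Old max = 40 (at index 6)
Change: A[6] 40 -> 53
Changed element WAS the max -> may need rescan.
  Max of remaining elements: 32
  New max = max(53, 32) = 53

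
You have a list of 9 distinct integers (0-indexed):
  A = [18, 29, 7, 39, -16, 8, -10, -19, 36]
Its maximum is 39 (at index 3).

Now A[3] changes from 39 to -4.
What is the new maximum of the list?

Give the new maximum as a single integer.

Old max = 39 (at index 3)
Change: A[3] 39 -> -4
Changed element WAS the max -> may need rescan.
  Max of remaining elements: 36
  New max = max(-4, 36) = 36

Answer: 36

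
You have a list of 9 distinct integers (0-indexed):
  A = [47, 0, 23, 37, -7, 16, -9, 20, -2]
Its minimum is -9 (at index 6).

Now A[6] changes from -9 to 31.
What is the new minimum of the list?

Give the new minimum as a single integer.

Answer: -7

Derivation:
Old min = -9 (at index 6)
Change: A[6] -9 -> 31
Changed element WAS the min. Need to check: is 31 still <= all others?
  Min of remaining elements: -7
  New min = min(31, -7) = -7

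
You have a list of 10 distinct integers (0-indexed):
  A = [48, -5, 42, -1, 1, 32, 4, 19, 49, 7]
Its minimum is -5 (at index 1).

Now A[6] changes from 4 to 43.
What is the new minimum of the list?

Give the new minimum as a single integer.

Answer: -5

Derivation:
Old min = -5 (at index 1)
Change: A[6] 4 -> 43
Changed element was NOT the old min.
  New min = min(old_min, new_val) = min(-5, 43) = -5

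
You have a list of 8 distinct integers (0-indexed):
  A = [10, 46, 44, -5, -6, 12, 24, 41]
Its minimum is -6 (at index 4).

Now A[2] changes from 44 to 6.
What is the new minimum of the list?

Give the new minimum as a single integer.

Old min = -6 (at index 4)
Change: A[2] 44 -> 6
Changed element was NOT the old min.
  New min = min(old_min, new_val) = min(-6, 6) = -6

Answer: -6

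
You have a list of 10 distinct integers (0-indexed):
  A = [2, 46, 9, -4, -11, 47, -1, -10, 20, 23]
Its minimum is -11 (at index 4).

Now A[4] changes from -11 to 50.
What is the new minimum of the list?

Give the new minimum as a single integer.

Answer: -10

Derivation:
Old min = -11 (at index 4)
Change: A[4] -11 -> 50
Changed element WAS the min. Need to check: is 50 still <= all others?
  Min of remaining elements: -10
  New min = min(50, -10) = -10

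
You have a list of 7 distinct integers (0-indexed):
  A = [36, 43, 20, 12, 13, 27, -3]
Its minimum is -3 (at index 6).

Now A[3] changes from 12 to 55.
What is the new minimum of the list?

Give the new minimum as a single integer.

Answer: -3

Derivation:
Old min = -3 (at index 6)
Change: A[3] 12 -> 55
Changed element was NOT the old min.
  New min = min(old_min, new_val) = min(-3, 55) = -3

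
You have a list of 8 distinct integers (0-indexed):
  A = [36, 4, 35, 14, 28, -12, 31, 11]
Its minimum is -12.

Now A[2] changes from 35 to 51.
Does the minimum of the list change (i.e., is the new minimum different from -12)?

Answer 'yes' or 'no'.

Answer: no

Derivation:
Old min = -12
Change: A[2] 35 -> 51
Changed element was NOT the min; min changes only if 51 < -12.
New min = -12; changed? no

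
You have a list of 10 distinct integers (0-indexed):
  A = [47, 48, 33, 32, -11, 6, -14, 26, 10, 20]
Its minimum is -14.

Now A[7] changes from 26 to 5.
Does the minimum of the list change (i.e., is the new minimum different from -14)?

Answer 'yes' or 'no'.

Old min = -14
Change: A[7] 26 -> 5
Changed element was NOT the min; min changes only if 5 < -14.
New min = -14; changed? no

Answer: no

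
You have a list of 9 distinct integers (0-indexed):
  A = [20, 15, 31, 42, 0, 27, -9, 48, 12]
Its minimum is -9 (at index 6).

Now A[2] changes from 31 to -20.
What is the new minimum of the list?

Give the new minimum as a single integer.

Old min = -9 (at index 6)
Change: A[2] 31 -> -20
Changed element was NOT the old min.
  New min = min(old_min, new_val) = min(-9, -20) = -20

Answer: -20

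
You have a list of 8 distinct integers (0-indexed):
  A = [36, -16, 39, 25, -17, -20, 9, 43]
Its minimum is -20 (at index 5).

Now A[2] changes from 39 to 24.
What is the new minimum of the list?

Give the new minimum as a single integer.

Answer: -20

Derivation:
Old min = -20 (at index 5)
Change: A[2] 39 -> 24
Changed element was NOT the old min.
  New min = min(old_min, new_val) = min(-20, 24) = -20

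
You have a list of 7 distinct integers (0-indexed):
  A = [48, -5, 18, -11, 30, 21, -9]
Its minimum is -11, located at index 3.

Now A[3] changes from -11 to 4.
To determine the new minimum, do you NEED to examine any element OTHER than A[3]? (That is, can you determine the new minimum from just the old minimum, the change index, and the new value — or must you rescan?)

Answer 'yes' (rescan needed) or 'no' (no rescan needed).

Answer: yes

Derivation:
Old min = -11 at index 3
Change at index 3: -11 -> 4
Index 3 WAS the min and new value 4 > old min -11. Must rescan other elements to find the new min.
Needs rescan: yes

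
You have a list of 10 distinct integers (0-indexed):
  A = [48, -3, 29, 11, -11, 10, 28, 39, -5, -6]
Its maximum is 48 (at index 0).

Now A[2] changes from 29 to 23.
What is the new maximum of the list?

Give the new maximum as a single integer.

Old max = 48 (at index 0)
Change: A[2] 29 -> 23
Changed element was NOT the old max.
  New max = max(old_max, new_val) = max(48, 23) = 48

Answer: 48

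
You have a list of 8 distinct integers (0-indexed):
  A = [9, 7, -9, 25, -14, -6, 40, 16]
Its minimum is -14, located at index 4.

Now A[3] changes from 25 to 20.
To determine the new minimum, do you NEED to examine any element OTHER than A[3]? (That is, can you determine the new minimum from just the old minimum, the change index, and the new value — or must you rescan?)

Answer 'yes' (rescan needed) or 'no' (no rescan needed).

Answer: no

Derivation:
Old min = -14 at index 4
Change at index 3: 25 -> 20
Index 3 was NOT the min. New min = min(-14, 20). No rescan of other elements needed.
Needs rescan: no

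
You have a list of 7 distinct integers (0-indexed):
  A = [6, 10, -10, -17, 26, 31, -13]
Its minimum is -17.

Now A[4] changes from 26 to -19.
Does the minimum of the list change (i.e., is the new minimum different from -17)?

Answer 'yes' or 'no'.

Old min = -17
Change: A[4] 26 -> -19
Changed element was NOT the min; min changes only if -19 < -17.
New min = -19; changed? yes

Answer: yes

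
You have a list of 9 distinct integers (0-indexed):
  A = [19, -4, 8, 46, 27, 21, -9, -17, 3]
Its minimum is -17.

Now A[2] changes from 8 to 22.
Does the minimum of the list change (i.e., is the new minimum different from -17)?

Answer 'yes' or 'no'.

Answer: no

Derivation:
Old min = -17
Change: A[2] 8 -> 22
Changed element was NOT the min; min changes only if 22 < -17.
New min = -17; changed? no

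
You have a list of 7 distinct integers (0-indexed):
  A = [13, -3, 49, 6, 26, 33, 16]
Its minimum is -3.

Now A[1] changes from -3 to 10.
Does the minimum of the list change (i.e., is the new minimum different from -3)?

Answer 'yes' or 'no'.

Answer: yes

Derivation:
Old min = -3
Change: A[1] -3 -> 10
Changed element was the min; new min must be rechecked.
New min = 6; changed? yes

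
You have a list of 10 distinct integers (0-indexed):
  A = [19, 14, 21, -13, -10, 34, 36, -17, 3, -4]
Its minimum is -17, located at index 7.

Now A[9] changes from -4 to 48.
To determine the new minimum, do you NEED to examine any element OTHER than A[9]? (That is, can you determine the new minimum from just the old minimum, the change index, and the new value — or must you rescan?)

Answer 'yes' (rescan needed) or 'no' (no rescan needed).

Old min = -17 at index 7
Change at index 9: -4 -> 48
Index 9 was NOT the min. New min = min(-17, 48). No rescan of other elements needed.
Needs rescan: no

Answer: no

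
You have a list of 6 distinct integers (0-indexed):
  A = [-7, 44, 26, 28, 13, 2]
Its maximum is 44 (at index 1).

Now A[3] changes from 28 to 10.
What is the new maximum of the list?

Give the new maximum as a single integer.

Old max = 44 (at index 1)
Change: A[3] 28 -> 10
Changed element was NOT the old max.
  New max = max(old_max, new_val) = max(44, 10) = 44

Answer: 44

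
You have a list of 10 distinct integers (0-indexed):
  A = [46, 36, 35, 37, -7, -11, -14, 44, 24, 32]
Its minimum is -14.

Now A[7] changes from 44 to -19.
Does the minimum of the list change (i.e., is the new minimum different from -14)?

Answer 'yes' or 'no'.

Old min = -14
Change: A[7] 44 -> -19
Changed element was NOT the min; min changes only if -19 < -14.
New min = -19; changed? yes

Answer: yes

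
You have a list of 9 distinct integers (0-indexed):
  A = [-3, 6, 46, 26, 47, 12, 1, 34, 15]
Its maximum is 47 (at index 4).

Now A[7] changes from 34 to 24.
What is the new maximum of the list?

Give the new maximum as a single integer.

Answer: 47

Derivation:
Old max = 47 (at index 4)
Change: A[7] 34 -> 24
Changed element was NOT the old max.
  New max = max(old_max, new_val) = max(47, 24) = 47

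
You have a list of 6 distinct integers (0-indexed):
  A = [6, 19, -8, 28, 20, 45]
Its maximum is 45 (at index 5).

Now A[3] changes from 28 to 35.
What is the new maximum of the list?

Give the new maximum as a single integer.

Old max = 45 (at index 5)
Change: A[3] 28 -> 35
Changed element was NOT the old max.
  New max = max(old_max, new_val) = max(45, 35) = 45

Answer: 45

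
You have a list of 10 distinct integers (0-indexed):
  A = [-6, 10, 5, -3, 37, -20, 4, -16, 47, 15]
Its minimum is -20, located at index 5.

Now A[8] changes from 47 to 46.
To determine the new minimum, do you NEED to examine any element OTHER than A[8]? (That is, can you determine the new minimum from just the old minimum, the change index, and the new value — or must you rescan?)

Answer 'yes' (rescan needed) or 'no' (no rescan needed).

Answer: no

Derivation:
Old min = -20 at index 5
Change at index 8: 47 -> 46
Index 8 was NOT the min. New min = min(-20, 46). No rescan of other elements needed.
Needs rescan: no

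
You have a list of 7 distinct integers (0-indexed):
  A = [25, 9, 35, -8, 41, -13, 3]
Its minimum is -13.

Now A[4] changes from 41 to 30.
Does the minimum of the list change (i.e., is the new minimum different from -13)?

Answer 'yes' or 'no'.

Answer: no

Derivation:
Old min = -13
Change: A[4] 41 -> 30
Changed element was NOT the min; min changes only if 30 < -13.
New min = -13; changed? no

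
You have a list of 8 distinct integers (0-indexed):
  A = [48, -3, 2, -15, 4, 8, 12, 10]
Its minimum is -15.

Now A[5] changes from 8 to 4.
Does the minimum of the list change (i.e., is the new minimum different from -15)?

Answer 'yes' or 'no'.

Old min = -15
Change: A[5] 8 -> 4
Changed element was NOT the min; min changes only if 4 < -15.
New min = -15; changed? no

Answer: no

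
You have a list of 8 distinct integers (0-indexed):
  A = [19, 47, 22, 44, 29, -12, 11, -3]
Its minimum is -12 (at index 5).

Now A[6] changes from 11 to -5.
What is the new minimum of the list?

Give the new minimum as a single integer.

Answer: -12

Derivation:
Old min = -12 (at index 5)
Change: A[6] 11 -> -5
Changed element was NOT the old min.
  New min = min(old_min, new_val) = min(-12, -5) = -12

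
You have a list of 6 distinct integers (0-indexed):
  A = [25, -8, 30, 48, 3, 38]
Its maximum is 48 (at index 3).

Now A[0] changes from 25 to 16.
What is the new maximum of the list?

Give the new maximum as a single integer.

Old max = 48 (at index 3)
Change: A[0] 25 -> 16
Changed element was NOT the old max.
  New max = max(old_max, new_val) = max(48, 16) = 48

Answer: 48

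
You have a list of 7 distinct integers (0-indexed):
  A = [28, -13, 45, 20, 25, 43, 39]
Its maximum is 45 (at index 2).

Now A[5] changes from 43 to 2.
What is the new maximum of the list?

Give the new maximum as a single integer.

Answer: 45

Derivation:
Old max = 45 (at index 2)
Change: A[5] 43 -> 2
Changed element was NOT the old max.
  New max = max(old_max, new_val) = max(45, 2) = 45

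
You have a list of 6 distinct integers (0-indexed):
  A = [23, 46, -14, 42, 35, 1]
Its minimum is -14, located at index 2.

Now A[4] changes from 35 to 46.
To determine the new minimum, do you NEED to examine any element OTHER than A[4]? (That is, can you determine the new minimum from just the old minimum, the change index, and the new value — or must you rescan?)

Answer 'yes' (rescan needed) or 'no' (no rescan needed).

Answer: no

Derivation:
Old min = -14 at index 2
Change at index 4: 35 -> 46
Index 4 was NOT the min. New min = min(-14, 46). No rescan of other elements needed.
Needs rescan: no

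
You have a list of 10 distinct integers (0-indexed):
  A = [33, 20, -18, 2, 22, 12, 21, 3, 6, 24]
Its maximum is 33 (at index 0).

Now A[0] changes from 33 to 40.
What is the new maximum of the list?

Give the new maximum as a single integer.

Answer: 40

Derivation:
Old max = 33 (at index 0)
Change: A[0] 33 -> 40
Changed element WAS the max -> may need rescan.
  Max of remaining elements: 24
  New max = max(40, 24) = 40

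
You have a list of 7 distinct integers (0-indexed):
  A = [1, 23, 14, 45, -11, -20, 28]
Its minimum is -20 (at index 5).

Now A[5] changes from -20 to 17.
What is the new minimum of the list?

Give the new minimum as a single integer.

Old min = -20 (at index 5)
Change: A[5] -20 -> 17
Changed element WAS the min. Need to check: is 17 still <= all others?
  Min of remaining elements: -11
  New min = min(17, -11) = -11

Answer: -11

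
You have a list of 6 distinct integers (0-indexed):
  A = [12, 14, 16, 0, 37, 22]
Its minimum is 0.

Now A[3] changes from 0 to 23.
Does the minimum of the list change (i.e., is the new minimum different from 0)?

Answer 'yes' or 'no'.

Old min = 0
Change: A[3] 0 -> 23
Changed element was the min; new min must be rechecked.
New min = 12; changed? yes

Answer: yes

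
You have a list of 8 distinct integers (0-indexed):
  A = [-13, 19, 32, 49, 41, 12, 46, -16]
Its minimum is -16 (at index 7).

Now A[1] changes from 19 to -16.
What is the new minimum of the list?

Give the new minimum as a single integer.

Old min = -16 (at index 7)
Change: A[1] 19 -> -16
Changed element was NOT the old min.
  New min = min(old_min, new_val) = min(-16, -16) = -16

Answer: -16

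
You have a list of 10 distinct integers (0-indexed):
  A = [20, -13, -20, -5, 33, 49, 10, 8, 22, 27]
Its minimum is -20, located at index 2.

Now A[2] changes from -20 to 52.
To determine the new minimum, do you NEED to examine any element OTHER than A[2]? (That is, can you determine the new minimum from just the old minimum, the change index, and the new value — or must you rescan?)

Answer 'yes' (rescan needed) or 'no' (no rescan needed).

Old min = -20 at index 2
Change at index 2: -20 -> 52
Index 2 WAS the min and new value 52 > old min -20. Must rescan other elements to find the new min.
Needs rescan: yes

Answer: yes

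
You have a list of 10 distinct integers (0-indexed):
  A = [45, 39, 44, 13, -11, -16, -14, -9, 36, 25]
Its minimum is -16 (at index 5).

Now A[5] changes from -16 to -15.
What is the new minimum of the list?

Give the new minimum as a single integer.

Answer: -15

Derivation:
Old min = -16 (at index 5)
Change: A[5] -16 -> -15
Changed element WAS the min. Need to check: is -15 still <= all others?
  Min of remaining elements: -14
  New min = min(-15, -14) = -15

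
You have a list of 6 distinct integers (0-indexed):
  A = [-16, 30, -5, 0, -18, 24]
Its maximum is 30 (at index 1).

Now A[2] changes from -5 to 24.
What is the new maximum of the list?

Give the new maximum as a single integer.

Answer: 30

Derivation:
Old max = 30 (at index 1)
Change: A[2] -5 -> 24
Changed element was NOT the old max.
  New max = max(old_max, new_val) = max(30, 24) = 30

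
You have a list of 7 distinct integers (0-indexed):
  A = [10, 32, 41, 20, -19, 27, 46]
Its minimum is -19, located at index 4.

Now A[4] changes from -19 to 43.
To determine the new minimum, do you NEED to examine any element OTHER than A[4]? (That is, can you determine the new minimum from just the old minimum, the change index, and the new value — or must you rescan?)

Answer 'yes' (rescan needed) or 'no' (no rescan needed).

Old min = -19 at index 4
Change at index 4: -19 -> 43
Index 4 WAS the min and new value 43 > old min -19. Must rescan other elements to find the new min.
Needs rescan: yes

Answer: yes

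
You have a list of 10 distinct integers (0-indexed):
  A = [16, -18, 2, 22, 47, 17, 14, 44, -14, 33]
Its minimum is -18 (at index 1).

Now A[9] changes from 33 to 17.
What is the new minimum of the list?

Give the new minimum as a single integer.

Answer: -18

Derivation:
Old min = -18 (at index 1)
Change: A[9] 33 -> 17
Changed element was NOT the old min.
  New min = min(old_min, new_val) = min(-18, 17) = -18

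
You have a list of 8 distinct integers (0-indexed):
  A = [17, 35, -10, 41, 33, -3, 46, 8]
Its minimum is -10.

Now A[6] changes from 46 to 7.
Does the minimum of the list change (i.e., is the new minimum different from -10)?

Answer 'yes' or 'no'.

Answer: no

Derivation:
Old min = -10
Change: A[6] 46 -> 7
Changed element was NOT the min; min changes only if 7 < -10.
New min = -10; changed? no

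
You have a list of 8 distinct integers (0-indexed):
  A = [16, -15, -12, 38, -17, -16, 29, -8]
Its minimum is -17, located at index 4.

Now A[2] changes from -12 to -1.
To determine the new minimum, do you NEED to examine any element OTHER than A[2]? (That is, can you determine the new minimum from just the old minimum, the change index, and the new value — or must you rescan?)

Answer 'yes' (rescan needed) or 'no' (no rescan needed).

Answer: no

Derivation:
Old min = -17 at index 4
Change at index 2: -12 -> -1
Index 2 was NOT the min. New min = min(-17, -1). No rescan of other elements needed.
Needs rescan: no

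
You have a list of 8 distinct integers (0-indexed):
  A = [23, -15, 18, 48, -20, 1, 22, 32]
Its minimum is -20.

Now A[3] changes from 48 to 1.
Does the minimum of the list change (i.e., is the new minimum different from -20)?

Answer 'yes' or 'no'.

Answer: no

Derivation:
Old min = -20
Change: A[3] 48 -> 1
Changed element was NOT the min; min changes only if 1 < -20.
New min = -20; changed? no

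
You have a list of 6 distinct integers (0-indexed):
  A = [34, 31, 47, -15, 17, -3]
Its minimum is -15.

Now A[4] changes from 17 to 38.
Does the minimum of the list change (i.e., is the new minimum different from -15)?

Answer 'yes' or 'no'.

Answer: no

Derivation:
Old min = -15
Change: A[4] 17 -> 38
Changed element was NOT the min; min changes only if 38 < -15.
New min = -15; changed? no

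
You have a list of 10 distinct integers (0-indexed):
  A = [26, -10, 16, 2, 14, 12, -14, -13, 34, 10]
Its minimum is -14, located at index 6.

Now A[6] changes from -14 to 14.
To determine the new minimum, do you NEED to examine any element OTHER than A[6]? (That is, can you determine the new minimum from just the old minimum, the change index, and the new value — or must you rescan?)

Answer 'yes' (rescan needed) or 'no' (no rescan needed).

Answer: yes

Derivation:
Old min = -14 at index 6
Change at index 6: -14 -> 14
Index 6 WAS the min and new value 14 > old min -14. Must rescan other elements to find the new min.
Needs rescan: yes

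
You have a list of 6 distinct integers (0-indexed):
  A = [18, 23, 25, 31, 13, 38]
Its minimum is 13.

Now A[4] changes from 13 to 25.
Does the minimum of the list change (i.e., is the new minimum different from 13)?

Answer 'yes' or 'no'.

Answer: yes

Derivation:
Old min = 13
Change: A[4] 13 -> 25
Changed element was the min; new min must be rechecked.
New min = 18; changed? yes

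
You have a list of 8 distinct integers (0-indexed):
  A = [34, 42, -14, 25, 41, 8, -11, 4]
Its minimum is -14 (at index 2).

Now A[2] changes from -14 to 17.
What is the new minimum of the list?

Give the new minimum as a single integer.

Old min = -14 (at index 2)
Change: A[2] -14 -> 17
Changed element WAS the min. Need to check: is 17 still <= all others?
  Min of remaining elements: -11
  New min = min(17, -11) = -11

Answer: -11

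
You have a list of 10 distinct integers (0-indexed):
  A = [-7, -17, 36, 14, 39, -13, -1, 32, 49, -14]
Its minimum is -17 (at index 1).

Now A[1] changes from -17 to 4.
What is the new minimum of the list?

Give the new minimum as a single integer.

Answer: -14

Derivation:
Old min = -17 (at index 1)
Change: A[1] -17 -> 4
Changed element WAS the min. Need to check: is 4 still <= all others?
  Min of remaining elements: -14
  New min = min(4, -14) = -14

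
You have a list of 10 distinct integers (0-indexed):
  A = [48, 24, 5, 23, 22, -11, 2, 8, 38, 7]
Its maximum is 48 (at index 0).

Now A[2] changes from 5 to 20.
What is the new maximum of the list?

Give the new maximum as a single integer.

Old max = 48 (at index 0)
Change: A[2] 5 -> 20
Changed element was NOT the old max.
  New max = max(old_max, new_val) = max(48, 20) = 48

Answer: 48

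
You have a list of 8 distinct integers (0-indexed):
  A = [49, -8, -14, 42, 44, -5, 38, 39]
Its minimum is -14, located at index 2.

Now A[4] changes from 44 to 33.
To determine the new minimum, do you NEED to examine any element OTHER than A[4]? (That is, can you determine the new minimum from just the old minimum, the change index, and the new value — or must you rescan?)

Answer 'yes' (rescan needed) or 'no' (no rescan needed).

Old min = -14 at index 2
Change at index 4: 44 -> 33
Index 4 was NOT the min. New min = min(-14, 33). No rescan of other elements needed.
Needs rescan: no

Answer: no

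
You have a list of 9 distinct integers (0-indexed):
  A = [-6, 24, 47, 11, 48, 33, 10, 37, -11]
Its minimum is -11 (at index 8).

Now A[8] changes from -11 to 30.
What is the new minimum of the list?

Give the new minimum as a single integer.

Answer: -6

Derivation:
Old min = -11 (at index 8)
Change: A[8] -11 -> 30
Changed element WAS the min. Need to check: is 30 still <= all others?
  Min of remaining elements: -6
  New min = min(30, -6) = -6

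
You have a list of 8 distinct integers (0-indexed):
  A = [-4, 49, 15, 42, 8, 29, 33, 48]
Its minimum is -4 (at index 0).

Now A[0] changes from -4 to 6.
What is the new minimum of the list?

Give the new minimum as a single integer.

Answer: 6

Derivation:
Old min = -4 (at index 0)
Change: A[0] -4 -> 6
Changed element WAS the min. Need to check: is 6 still <= all others?
  Min of remaining elements: 8
  New min = min(6, 8) = 6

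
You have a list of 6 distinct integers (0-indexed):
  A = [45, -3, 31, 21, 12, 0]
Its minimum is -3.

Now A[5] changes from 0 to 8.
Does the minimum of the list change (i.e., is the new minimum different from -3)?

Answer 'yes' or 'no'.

Answer: no

Derivation:
Old min = -3
Change: A[5] 0 -> 8
Changed element was NOT the min; min changes only if 8 < -3.
New min = -3; changed? no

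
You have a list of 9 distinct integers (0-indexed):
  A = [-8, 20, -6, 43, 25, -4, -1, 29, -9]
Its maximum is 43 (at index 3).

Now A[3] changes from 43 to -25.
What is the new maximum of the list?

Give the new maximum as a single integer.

Answer: 29

Derivation:
Old max = 43 (at index 3)
Change: A[3] 43 -> -25
Changed element WAS the max -> may need rescan.
  Max of remaining elements: 29
  New max = max(-25, 29) = 29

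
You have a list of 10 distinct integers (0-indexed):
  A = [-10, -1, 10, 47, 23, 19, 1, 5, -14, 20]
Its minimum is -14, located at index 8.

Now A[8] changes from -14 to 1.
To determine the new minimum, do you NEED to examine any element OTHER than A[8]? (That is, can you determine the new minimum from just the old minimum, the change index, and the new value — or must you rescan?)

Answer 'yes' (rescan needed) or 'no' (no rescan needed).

Answer: yes

Derivation:
Old min = -14 at index 8
Change at index 8: -14 -> 1
Index 8 WAS the min and new value 1 > old min -14. Must rescan other elements to find the new min.
Needs rescan: yes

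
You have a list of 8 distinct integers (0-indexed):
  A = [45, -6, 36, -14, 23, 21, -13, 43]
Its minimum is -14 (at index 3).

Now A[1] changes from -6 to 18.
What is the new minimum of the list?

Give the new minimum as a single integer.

Answer: -14

Derivation:
Old min = -14 (at index 3)
Change: A[1] -6 -> 18
Changed element was NOT the old min.
  New min = min(old_min, new_val) = min(-14, 18) = -14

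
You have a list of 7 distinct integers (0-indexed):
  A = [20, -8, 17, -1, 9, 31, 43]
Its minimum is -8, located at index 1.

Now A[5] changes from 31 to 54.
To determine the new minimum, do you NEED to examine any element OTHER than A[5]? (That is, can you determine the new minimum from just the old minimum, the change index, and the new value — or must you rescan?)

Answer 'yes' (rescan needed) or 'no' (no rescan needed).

Old min = -8 at index 1
Change at index 5: 31 -> 54
Index 5 was NOT the min. New min = min(-8, 54). No rescan of other elements needed.
Needs rescan: no

Answer: no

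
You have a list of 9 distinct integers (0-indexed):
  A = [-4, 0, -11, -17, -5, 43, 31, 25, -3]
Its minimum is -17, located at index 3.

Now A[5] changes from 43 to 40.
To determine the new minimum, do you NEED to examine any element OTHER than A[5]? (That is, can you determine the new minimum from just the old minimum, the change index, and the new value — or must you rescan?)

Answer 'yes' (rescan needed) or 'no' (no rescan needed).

Answer: no

Derivation:
Old min = -17 at index 3
Change at index 5: 43 -> 40
Index 5 was NOT the min. New min = min(-17, 40). No rescan of other elements needed.
Needs rescan: no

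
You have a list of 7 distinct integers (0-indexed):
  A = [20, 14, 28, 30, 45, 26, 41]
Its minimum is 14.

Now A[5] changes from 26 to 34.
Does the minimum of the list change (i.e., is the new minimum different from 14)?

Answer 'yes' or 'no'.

Old min = 14
Change: A[5] 26 -> 34
Changed element was NOT the min; min changes only if 34 < 14.
New min = 14; changed? no

Answer: no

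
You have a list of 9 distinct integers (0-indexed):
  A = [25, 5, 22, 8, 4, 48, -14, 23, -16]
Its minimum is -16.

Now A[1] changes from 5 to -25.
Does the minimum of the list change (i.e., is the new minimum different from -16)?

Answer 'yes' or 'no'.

Old min = -16
Change: A[1] 5 -> -25
Changed element was NOT the min; min changes only if -25 < -16.
New min = -25; changed? yes

Answer: yes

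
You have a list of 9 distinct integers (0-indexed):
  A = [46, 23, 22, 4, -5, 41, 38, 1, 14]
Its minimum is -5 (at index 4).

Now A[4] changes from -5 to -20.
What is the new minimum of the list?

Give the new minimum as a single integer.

Old min = -5 (at index 4)
Change: A[4] -5 -> -20
Changed element WAS the min. Need to check: is -20 still <= all others?
  Min of remaining elements: 1
  New min = min(-20, 1) = -20

Answer: -20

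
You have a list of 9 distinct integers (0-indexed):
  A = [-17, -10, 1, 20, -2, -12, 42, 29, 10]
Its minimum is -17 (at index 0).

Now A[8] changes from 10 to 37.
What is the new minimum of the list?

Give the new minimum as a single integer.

Answer: -17

Derivation:
Old min = -17 (at index 0)
Change: A[8] 10 -> 37
Changed element was NOT the old min.
  New min = min(old_min, new_val) = min(-17, 37) = -17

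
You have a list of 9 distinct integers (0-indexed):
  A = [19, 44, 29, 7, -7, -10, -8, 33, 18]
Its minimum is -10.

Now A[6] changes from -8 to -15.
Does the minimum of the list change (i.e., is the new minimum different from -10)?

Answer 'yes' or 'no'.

Old min = -10
Change: A[6] -8 -> -15
Changed element was NOT the min; min changes only if -15 < -10.
New min = -15; changed? yes

Answer: yes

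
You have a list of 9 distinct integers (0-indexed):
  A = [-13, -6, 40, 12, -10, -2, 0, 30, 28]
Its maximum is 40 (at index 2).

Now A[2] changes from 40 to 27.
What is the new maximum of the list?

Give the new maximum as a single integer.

Old max = 40 (at index 2)
Change: A[2] 40 -> 27
Changed element WAS the max -> may need rescan.
  Max of remaining elements: 30
  New max = max(27, 30) = 30

Answer: 30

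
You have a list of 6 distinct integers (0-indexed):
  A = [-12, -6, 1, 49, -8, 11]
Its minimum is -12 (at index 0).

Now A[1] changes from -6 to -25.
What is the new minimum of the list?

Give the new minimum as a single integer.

Old min = -12 (at index 0)
Change: A[1] -6 -> -25
Changed element was NOT the old min.
  New min = min(old_min, new_val) = min(-12, -25) = -25

Answer: -25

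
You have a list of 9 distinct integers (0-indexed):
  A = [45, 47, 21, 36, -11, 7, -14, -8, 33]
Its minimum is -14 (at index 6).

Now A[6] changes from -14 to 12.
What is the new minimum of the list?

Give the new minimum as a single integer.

Old min = -14 (at index 6)
Change: A[6] -14 -> 12
Changed element WAS the min. Need to check: is 12 still <= all others?
  Min of remaining elements: -11
  New min = min(12, -11) = -11

Answer: -11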